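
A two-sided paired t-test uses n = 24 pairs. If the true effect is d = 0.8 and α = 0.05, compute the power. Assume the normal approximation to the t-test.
Power ≈ 0.97

Power calculation (paired t-test, normal approximation):
z_β = d · √n - z_{α/2}
z_β = 0.8 · √24 - 1.960
z_β = 0.8 · 4.899 - 1.960
z_β = 1.959

Power = Φ(z_β) = Φ(1.959) ≈ 0.975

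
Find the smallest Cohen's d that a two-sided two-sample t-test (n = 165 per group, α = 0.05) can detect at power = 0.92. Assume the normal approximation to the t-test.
d ≈ 0.37

Minimum detectable effect (two-sample t-test, normal approximation):
d = (z_{α/2} + z_β) / √(n/2)
d = (1.960 + 1.405) / √(165/2)
d = 3.365 / 9.083
d ≈ 0.37

By Cohen's convention (0.2 small / 0.5 medium / 0.8 large): small effect.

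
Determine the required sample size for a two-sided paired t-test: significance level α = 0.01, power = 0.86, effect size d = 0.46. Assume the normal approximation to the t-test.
n = 64 pairs

Sample size formula (paired t-test, normal approximation):
n = ((z_{α/2} + z_β) / d)²

z_{α/2} = 2.576 (for α = 0.01, two-sided)
z_β = 1.080 (for power = 0.86)
d = 0.46

n = ((2.576 + 1.080) / 0.46)²
n = (7.948)²
n ≈ 63.17
Round up to the next whole number: n = 64 pairs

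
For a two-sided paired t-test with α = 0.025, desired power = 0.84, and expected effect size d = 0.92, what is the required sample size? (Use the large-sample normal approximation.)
n = 13 pairs

Sample size formula (paired t-test, normal approximation):
n = ((z_{α/2} + z_β) / d)²

z_{α/2} = 2.241 (for α = 0.025, two-sided)
z_β = 0.994 (for power = 0.84)
d = 0.92

n = ((2.241 + 0.994) / 0.92)²
n = (3.516)²
n ≈ 12.36
Round up to the next whole number: n = 13 pairs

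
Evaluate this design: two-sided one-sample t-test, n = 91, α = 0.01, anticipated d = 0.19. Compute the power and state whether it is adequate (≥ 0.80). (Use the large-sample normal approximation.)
Power ≈ 0.22; the study is underpowered (power < 0.80)

Power calculation (one-sample t-test, normal approximation):
z_β = d · √n - z_{α/2}
z_β = 0.19 · √91 - 2.576
z_β = 0.19 · 9.539 - 2.576
z_β = -0.763

Power = Φ(z_β) = Φ(-0.763) ≈ 0.223

Effect size d = 0.19 is very small by Cohen's convention (0.2/0.5/0.8).

Threshold: power ≥ 0.80 is conventionally adequate.
Power ≈ 0.22 → the study is underpowered (power < 0.80).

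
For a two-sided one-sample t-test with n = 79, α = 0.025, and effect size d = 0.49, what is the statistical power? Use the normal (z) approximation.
Power ≈ 0.98

Power calculation (one-sample t-test, normal approximation):
z_β = d · √n - z_{α/2}
z_β = 0.49 · √79 - 2.241
z_β = 0.49 · 8.888 - 2.241
z_β = 2.114

Power = Φ(z_β) = Φ(2.114) ≈ 0.983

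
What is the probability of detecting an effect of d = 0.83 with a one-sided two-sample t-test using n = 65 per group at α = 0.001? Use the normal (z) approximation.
Power ≈ 0.95

Power calculation (two-sample t-test, normal approximation):
z_β = d · √(n/2) - z_α
z_β = 0.83 · √(65/2) - 3.090
z_β = 0.83 · 5.701 - 3.090
z_β = 1.641

Power = Φ(z_β) = Φ(1.641) ≈ 0.950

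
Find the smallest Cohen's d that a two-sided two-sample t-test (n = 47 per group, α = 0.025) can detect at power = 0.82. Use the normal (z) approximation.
d ≈ 0.65

Minimum detectable effect (two-sample t-test, normal approximation):
d = (z_{α/2} + z_β) / √(n/2)
d = (2.241 + 0.915) / √(47/2)
d = 3.157 / 4.848
d ≈ 0.65

By Cohen's convention (0.2 small / 0.5 medium / 0.8 large): medium effect.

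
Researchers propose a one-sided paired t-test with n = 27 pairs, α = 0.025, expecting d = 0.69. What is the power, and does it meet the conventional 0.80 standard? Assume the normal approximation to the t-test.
Power ≈ 0.95; the study is adequately powered (power ≥ 0.80)

Power calculation (paired t-test, normal approximation):
z_β = d · √n - z_α
z_β = 0.69 · √27 - 1.960
z_β = 0.69 · 5.196 - 1.960
z_β = 1.625

Power = Φ(z_β) = Φ(1.625) ≈ 0.948

Effect size d = 0.69 is medium by Cohen's convention (0.2/0.5/0.8).

Threshold: power ≥ 0.80 is conventionally adequate.
Power ≈ 0.95 → the study is adequately powered (power ≥ 0.80).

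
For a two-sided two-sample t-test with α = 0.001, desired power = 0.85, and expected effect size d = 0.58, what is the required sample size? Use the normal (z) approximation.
n = 112 per group

Sample size formula (two-sample t-test, normal approximation):
n = 2 · ((z_{α/2} + z_β) / d)²

z_{α/2} = 3.291 (for α = 0.001, two-sided)
z_β = 1.036 (for power = 0.85)
d = 0.58

n = 2 · ((3.291 + 1.036) / 0.58)²
n = 2 · (7.460)²
n ≈ 111.30
Round up to the next whole number: n = 112 per group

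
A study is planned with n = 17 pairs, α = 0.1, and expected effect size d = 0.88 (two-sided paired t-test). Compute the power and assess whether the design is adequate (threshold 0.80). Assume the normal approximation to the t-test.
Power ≈ 0.98; the study is adequately powered (power ≥ 0.80)

Power calculation (paired t-test, normal approximation):
z_β = d · √n - z_{α/2}
z_β = 0.88 · √17 - 1.645
z_β = 0.88 · 4.123 - 1.645
z_β = 1.983

Power = Φ(z_β) = Φ(1.983) ≈ 0.976

Effect size d = 0.88 is large by Cohen's convention (0.2/0.5/0.8).

Threshold: power ≥ 0.80 is conventionally adequate.
Power ≈ 0.98 → the study is adequately powered (power ≥ 0.80).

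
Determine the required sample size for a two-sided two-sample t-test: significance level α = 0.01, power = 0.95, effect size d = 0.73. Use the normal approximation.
n = 67 per group

Sample size formula (two-sample t-test, normal approximation):
n = 2 · ((z_{α/2} + z_β) / d)²

z_{α/2} = 2.576 (for α = 0.01, two-sided)
z_β = 1.645 (for power = 0.95)
d = 0.73

n = 2 · ((2.576 + 1.645) / 0.73)²
n = 2 · (5.782)²
n ≈ 66.86
Round up to the next whole number: n = 67 per group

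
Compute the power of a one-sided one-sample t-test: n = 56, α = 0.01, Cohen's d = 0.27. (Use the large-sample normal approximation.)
Power ≈ 0.38

Power calculation (one-sample t-test, normal approximation):
z_β = d · √n - z_α
z_β = 0.27 · √56 - 2.326
z_β = 0.27 · 7.483 - 2.326
z_β = -0.306

Power = Φ(z_β) = Φ(-0.306) ≈ 0.380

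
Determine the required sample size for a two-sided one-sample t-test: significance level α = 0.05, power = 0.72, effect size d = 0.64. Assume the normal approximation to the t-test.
n = 16

Sample size formula (one-sample t-test, normal approximation):
n = ((z_{α/2} + z_β) / d)²

z_{α/2} = 1.960 (for α = 0.05, two-sided)
z_β = 0.583 (for power = 0.72)
d = 0.64

n = ((1.960 + 0.583) / 0.64)²
n = (3.973)²
n ≈ 15.78
Round up to the next whole number: n = 16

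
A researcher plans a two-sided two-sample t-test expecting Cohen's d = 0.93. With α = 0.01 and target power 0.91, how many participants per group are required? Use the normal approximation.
n = 36 per group

Sample size formula (two-sample t-test, normal approximation):
n = 2 · ((z_{α/2} + z_β) / d)²

z_{α/2} = 2.576 (for α = 0.01, two-sided)
z_β = 1.341 (for power = 0.91)
d = 0.93

n = 2 · ((2.576 + 1.341) / 0.93)²
n = 2 · (4.212)²
n ≈ 35.48
Round up to the next whole number: n = 36 per group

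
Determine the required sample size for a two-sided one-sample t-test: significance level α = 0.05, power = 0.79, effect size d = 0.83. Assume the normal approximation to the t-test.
n = 12

Sample size formula (one-sample t-test, normal approximation):
n = ((z_{α/2} + z_β) / d)²

z_{α/2} = 1.960 (for α = 0.05, two-sided)
z_β = 0.806 (for power = 0.79)
d = 0.83

n = ((1.960 + 0.806) / 0.83)²
n = (3.333)²
n ≈ 11.11
Round up to the next whole number: n = 12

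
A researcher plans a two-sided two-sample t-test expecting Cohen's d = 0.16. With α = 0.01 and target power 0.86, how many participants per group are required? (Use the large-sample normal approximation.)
n = 1045 per group

Sample size formula (two-sample t-test, normal approximation):
n = 2 · ((z_{α/2} + z_β) / d)²

z_{α/2} = 2.576 (for α = 0.01, two-sided)
z_β = 1.080 (for power = 0.86)
d = 0.16

n = 2 · ((2.576 + 1.080) / 0.16)²
n = 2 · (22.850)²
n ≈ 1044.24
Round up to the next whole number: n = 1045 per group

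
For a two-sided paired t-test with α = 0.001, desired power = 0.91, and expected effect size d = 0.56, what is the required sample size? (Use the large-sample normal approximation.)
n = 69 pairs

Sample size formula (paired t-test, normal approximation):
n = ((z_{α/2} + z_β) / d)²

z_{α/2} = 3.291 (for α = 0.001, two-sided)
z_β = 1.341 (for power = 0.91)
d = 0.56

n = ((3.291 + 1.341) / 0.56)²
n = (8.271)²
n ≈ 68.41
Round up to the next whole number: n = 69 pairs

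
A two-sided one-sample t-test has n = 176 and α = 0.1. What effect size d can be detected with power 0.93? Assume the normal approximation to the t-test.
d ≈ 0.24

Minimum detectable effect (one-sample t-test, normal approximation):
d = (z_{α/2} + z_β) / √n
d = (1.645 + 1.476) / √176
d = 3.121 / 13.266
d ≈ 0.24

By Cohen's convention (0.2 small / 0.5 medium / 0.8 large): small effect.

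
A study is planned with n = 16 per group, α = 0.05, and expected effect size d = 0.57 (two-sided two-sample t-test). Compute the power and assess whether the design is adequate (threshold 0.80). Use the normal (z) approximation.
Power ≈ 0.36; the study is underpowered (power < 0.80)

Power calculation (two-sample t-test, normal approximation):
z_β = d · √(n/2) - z_{α/2}
z_β = 0.57 · √(16/2) - 1.960
z_β = 0.57 · 2.828 - 1.960
z_β = -0.348

Power = Φ(z_β) = Φ(-0.348) ≈ 0.364

Effect size d = 0.57 is medium by Cohen's convention (0.2/0.5/0.8).

Threshold: power ≥ 0.80 is conventionally adequate.
Power ≈ 0.36 → the study is underpowered (power < 0.80).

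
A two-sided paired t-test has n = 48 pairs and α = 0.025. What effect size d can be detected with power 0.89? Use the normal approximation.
d ≈ 0.50

Minimum detectable effect (paired t-test, normal approximation):
d = (z_{α/2} + z_β) / √n
d = (2.241 + 1.227) / √48
d = 3.468 / 6.928
d ≈ 0.50

By Cohen's convention (0.2 small / 0.5 medium / 0.8 large): medium effect.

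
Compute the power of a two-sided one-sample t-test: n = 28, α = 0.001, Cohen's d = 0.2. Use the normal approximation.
Power ≈ 0.01

Power calculation (one-sample t-test, normal approximation):
z_β = d · √n - z_{α/2}
z_β = 0.2 · √28 - 3.291
z_β = 0.2 · 5.292 - 3.291
z_β = -2.232

Power = Φ(z_β) = Φ(-2.232) ≈ 0.013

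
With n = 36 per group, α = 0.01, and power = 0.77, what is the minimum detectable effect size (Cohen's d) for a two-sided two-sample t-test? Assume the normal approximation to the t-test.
d ≈ 0.78

Minimum detectable effect (two-sample t-test, normal approximation):
d = (z_{α/2} + z_β) / √(n/2)
d = (2.576 + 0.739) / √(36/2)
d = 3.315 / 4.243
d ≈ 0.78

By Cohen's convention (0.2 small / 0.5 medium / 0.8 large): medium effect.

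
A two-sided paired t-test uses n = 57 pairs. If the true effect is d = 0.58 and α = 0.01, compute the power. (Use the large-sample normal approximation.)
Power ≈ 0.96

Power calculation (paired t-test, normal approximation):
z_β = d · √n - z_{α/2}
z_β = 0.58 · √57 - 2.576
z_β = 0.58 · 7.550 - 2.576
z_β = 1.803

Power = Φ(z_β) = Φ(1.803) ≈ 0.964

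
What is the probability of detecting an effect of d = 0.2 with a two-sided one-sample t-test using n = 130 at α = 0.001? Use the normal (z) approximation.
Power ≈ 0.16

Power calculation (one-sample t-test, normal approximation):
z_β = d · √n - z_{α/2}
z_β = 0.2 · √130 - 3.291
z_β = 0.2 · 11.402 - 3.291
z_β = -1.010

Power = Φ(z_β) = Φ(-1.010) ≈ 0.156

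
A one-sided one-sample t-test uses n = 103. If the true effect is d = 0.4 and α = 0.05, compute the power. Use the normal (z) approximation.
Power ≈ 0.99

Power calculation (one-sample t-test, normal approximation):
z_β = d · √n - z_α
z_β = 0.4 · √103 - 1.645
z_β = 0.4 · 10.149 - 1.645
z_β = 2.415

Power = Φ(z_β) = Φ(2.415) ≈ 0.992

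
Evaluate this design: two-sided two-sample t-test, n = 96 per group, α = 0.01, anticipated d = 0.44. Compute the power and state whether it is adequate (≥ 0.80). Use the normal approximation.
Power ≈ 0.68; the study is underpowered (power < 0.80)

Power calculation (two-sample t-test, normal approximation):
z_β = d · √(n/2) - z_{α/2}
z_β = 0.44 · √(96/2) - 2.576
z_β = 0.44 · 6.928 - 2.576
z_β = 0.473

Power = Φ(z_β) = Φ(0.473) ≈ 0.682

Effect size d = 0.44 is small by Cohen's convention (0.2/0.5/0.8).

Threshold: power ≥ 0.80 is conventionally adequate.
Power ≈ 0.68 → the study is underpowered (power < 0.80).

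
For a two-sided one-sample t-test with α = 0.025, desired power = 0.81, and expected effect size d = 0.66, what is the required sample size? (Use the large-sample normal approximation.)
n = 23

Sample size formula (one-sample t-test, normal approximation):
n = ((z_{α/2} + z_β) / d)²

z_{α/2} = 2.241 (for α = 0.025, two-sided)
z_β = 0.878 (for power = 0.81)
d = 0.66

n = ((2.241 + 0.878) / 0.66)²
n = (4.726)²
n ≈ 22.34
Round up to the next whole number: n = 23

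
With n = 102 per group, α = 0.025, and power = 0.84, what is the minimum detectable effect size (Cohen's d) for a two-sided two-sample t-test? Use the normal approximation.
d ≈ 0.45

Minimum detectable effect (two-sample t-test, normal approximation):
d = (z_{α/2} + z_β) / √(n/2)
d = (2.241 + 0.994) / √(102/2)
d = 3.236 / 7.141
d ≈ 0.45

By Cohen's convention (0.2 small / 0.5 medium / 0.8 large): small effect.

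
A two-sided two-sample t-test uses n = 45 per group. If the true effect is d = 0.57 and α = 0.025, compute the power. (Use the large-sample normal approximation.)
Power ≈ 0.68

Power calculation (two-sample t-test, normal approximation):
z_β = d · √(n/2) - z_{α/2}
z_β = 0.57 · √(45/2) - 2.241
z_β = 0.57 · 4.743 - 2.241
z_β = 0.462

Power = Φ(z_β) = Φ(0.462) ≈ 0.678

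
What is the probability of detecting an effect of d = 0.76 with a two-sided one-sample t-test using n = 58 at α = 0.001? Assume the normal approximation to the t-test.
Power ≈ 0.99

Power calculation (one-sample t-test, normal approximation):
z_β = d · √n - z_{α/2}
z_β = 0.76 · √58 - 3.291
z_β = 0.76 · 7.616 - 3.291
z_β = 2.497

Power = Φ(z_β) = Φ(2.497) ≈ 0.994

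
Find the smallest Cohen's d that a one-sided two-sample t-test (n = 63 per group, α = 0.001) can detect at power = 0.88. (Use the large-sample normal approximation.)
d ≈ 0.76

Minimum detectable effect (two-sample t-test, normal approximation):
d = (z_α + z_β) / √(n/2)
d = (3.090 + 1.175) / √(63/2)
d = 4.265 / 5.612
d ≈ 0.76

By Cohen's convention (0.2 small / 0.5 medium / 0.8 large): medium effect.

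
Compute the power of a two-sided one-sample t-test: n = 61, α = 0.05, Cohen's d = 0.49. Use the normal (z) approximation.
Power ≈ 0.97

Power calculation (one-sample t-test, normal approximation):
z_β = d · √n - z_{α/2}
z_β = 0.49 · √61 - 1.960
z_β = 0.49 · 7.810 - 1.960
z_β = 1.867

Power = Φ(z_β) = Φ(1.867) ≈ 0.969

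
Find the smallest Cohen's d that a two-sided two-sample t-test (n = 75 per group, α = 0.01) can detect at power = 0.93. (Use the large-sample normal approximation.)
d ≈ 0.66

Minimum detectable effect (two-sample t-test, normal approximation):
d = (z_{α/2} + z_β) / √(n/2)
d = (2.576 + 1.476) / √(75/2)
d = 4.052 / 6.124
d ≈ 0.66

By Cohen's convention (0.2 small / 0.5 medium / 0.8 large): medium effect.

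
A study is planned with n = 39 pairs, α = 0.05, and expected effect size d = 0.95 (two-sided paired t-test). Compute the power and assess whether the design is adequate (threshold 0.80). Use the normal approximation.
Power ≈ 1.00; the study is adequately powered (power ≥ 0.80)

Power calculation (paired t-test, normal approximation):
z_β = d · √n - z_{α/2}
z_β = 0.95 · √39 - 1.960
z_β = 0.95 · 6.245 - 1.960
z_β = 3.973

Power = Φ(z_β) = Φ(3.973) ≈ 1.000

Effect size d = 0.95 is large by Cohen's convention (0.2/0.5/0.8).

Threshold: power ≥ 0.80 is conventionally adequate.
Power ≈ 1.00 → the study is adequately powered (power ≥ 0.80).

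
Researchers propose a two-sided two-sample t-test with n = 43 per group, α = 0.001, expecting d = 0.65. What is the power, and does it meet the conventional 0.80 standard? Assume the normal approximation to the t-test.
Power ≈ 0.39; the study is underpowered (power < 0.80)

Power calculation (two-sample t-test, normal approximation):
z_β = d · √(n/2) - z_{α/2}
z_β = 0.65 · √(43/2) - 3.291
z_β = 0.65 · 4.637 - 3.291
z_β = -0.277

Power = Φ(z_β) = Φ(-0.277) ≈ 0.391

Effect size d = 0.65 is medium by Cohen's convention (0.2/0.5/0.8).

Threshold: power ≥ 0.80 is conventionally adequate.
Power ≈ 0.39 → the study is underpowered (power < 0.80).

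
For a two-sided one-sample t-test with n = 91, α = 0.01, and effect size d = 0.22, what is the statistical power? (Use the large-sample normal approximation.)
Power ≈ 0.32

Power calculation (one-sample t-test, normal approximation):
z_β = d · √n - z_{α/2}
z_β = 0.22 · √91 - 2.576
z_β = 0.22 · 9.539 - 2.576
z_β = -0.477

Power = Φ(z_β) = Φ(-0.477) ≈ 0.317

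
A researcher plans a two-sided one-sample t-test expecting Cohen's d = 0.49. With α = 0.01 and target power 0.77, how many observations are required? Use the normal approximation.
n = 46

Sample size formula (one-sample t-test, normal approximation):
n = ((z_{α/2} + z_β) / d)²

z_{α/2} = 2.576 (for α = 0.01, two-sided)
z_β = 0.739 (for power = 0.77)
d = 0.49

n = ((2.576 + 0.739) / 0.49)²
n = (6.765)²
n ≈ 45.77
Round up to the next whole number: n = 46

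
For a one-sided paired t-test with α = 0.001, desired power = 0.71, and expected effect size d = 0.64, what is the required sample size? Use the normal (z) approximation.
n = 33 pairs

Sample size formula (paired t-test, normal approximation):
n = ((z_α + z_β) / d)²

z_α = 3.090 (for α = 0.001, one-sided)
z_β = 0.553 (for power = 0.71)
d = 0.64

n = ((3.090 + 0.553) / 0.64)²
n = (5.692)²
n ≈ 32.40
Round up to the next whole number: n = 33 pairs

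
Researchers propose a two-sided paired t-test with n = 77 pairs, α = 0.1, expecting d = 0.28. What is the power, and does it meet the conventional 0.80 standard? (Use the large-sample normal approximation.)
Power ≈ 0.79; the study is underpowered (power < 0.80)

Power calculation (paired t-test, normal approximation):
z_β = d · √n - z_{α/2}
z_β = 0.28 · √77 - 1.645
z_β = 0.28 · 8.775 - 1.645
z_β = 0.812

Power = Φ(z_β) = Φ(0.812) ≈ 0.792

Effect size d = 0.28 is small by Cohen's convention (0.2/0.5/0.8).

Threshold: power ≥ 0.80 is conventionally adequate.
Power ≈ 0.79 → the study is underpowered (power < 0.80).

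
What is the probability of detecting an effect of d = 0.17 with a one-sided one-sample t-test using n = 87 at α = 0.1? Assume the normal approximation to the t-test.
Power ≈ 0.62

Power calculation (one-sample t-test, normal approximation):
z_β = d · √n - z_α
z_β = 0.17 · √87 - 1.282
z_β = 0.17 · 9.327 - 1.282
z_β = 0.304

Power = Φ(z_β) = Φ(0.304) ≈ 0.619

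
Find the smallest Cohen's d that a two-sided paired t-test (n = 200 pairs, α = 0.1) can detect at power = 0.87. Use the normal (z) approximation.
d ≈ 0.20

Minimum detectable effect (paired t-test, normal approximation):
d = (z_{α/2} + z_β) / √n
d = (1.645 + 1.126) / √200
d = 2.771 / 14.142
d ≈ 0.20

By Cohen's convention (0.2 small / 0.5 medium / 0.8 large): small effect.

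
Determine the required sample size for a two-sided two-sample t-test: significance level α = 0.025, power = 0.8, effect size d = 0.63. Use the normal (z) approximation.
n = 48 per group

Sample size formula (two-sample t-test, normal approximation):
n = 2 · ((z_{α/2} + z_β) / d)²

z_{α/2} = 2.241 (for α = 0.025, two-sided)
z_β = 0.842 (for power = 0.8)
d = 0.63

n = 2 · ((2.241 + 0.842) / 0.63)²
n = 2 · (4.894)²
n ≈ 47.90
Round up to the next whole number: n = 48 per group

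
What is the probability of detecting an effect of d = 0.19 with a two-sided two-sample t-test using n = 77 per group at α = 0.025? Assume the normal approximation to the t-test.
Power ≈ 0.14

Power calculation (two-sample t-test, normal approximation):
z_β = d · √(n/2) - z_{α/2}
z_β = 0.19 · √(77/2) - 2.241
z_β = 0.19 · 6.205 - 2.241
z_β = -1.062

Power = Φ(z_β) = Φ(-1.062) ≈ 0.144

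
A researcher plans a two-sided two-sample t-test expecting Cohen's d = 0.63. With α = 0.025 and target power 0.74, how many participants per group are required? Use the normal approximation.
n = 42 per group

Sample size formula (two-sample t-test, normal approximation):
n = 2 · ((z_{α/2} + z_β) / d)²

z_{α/2} = 2.241 (for α = 0.025, two-sided)
z_β = 0.643 (for power = 0.74)
d = 0.63

n = 2 · ((2.241 + 0.643) / 0.63)²
n = 2 · (4.578)²
n ≈ 41.92
Round up to the next whole number: n = 42 per group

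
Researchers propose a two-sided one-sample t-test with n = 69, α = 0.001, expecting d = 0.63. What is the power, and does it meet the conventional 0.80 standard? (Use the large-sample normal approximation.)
Power ≈ 0.97; the study is adequately powered (power ≥ 0.80)

Power calculation (one-sample t-test, normal approximation):
z_β = d · √n - z_{α/2}
z_β = 0.63 · √69 - 3.291
z_β = 0.63 · 8.307 - 3.291
z_β = 1.943

Power = Φ(z_β) = Φ(1.943) ≈ 0.974

Effect size d = 0.63 is medium by Cohen's convention (0.2/0.5/0.8).

Threshold: power ≥ 0.80 is conventionally adequate.
Power ≈ 0.97 → the study is adequately powered (power ≥ 0.80).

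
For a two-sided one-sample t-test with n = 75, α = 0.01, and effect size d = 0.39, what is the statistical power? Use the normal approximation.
Power ≈ 0.79

Power calculation (one-sample t-test, normal approximation):
z_β = d · √n - z_{α/2}
z_β = 0.39 · √75 - 2.576
z_β = 0.39 · 8.660 - 2.576
z_β = 0.802

Power = Φ(z_β) = Φ(0.802) ≈ 0.789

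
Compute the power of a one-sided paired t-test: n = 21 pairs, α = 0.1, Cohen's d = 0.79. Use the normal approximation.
Power ≈ 0.99

Power calculation (paired t-test, normal approximation):
z_β = d · √n - z_α
z_β = 0.79 · √21 - 1.282
z_β = 0.79 · 4.583 - 1.282
z_β = 2.339

Power = Φ(z_β) = Φ(2.339) ≈ 0.990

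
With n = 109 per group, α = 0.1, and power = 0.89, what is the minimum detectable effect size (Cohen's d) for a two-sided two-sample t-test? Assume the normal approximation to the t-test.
d ≈ 0.39

Minimum detectable effect (two-sample t-test, normal approximation):
d = (z_{α/2} + z_β) / √(n/2)
d = (1.645 + 1.227) / √(109/2)
d = 2.871 / 7.382
d ≈ 0.39

By Cohen's convention (0.2 small / 0.5 medium / 0.8 large): small effect.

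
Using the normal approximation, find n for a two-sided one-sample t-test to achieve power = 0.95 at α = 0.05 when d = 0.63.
n = 33

Sample size formula (one-sample t-test, normal approximation):
n = ((z_{α/2} + z_β) / d)²

z_{α/2} = 1.960 (for α = 0.05, two-sided)
z_β = 1.645 (for power = 0.95)
d = 0.63

n = ((1.960 + 1.645) / 0.63)²
n = (5.722)²
n ≈ 32.74
Round up to the next whole number: n = 33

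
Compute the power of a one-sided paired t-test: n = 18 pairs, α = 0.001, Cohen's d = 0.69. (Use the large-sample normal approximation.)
Power ≈ 0.44

Power calculation (paired t-test, normal approximation):
z_β = d · √n - z_α
z_β = 0.69 · √18 - 3.090
z_β = 0.69 · 4.243 - 3.090
z_β = -0.163

Power = Φ(z_β) = Φ(-0.163) ≈ 0.435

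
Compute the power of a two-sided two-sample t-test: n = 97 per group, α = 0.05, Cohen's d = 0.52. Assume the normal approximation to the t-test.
Power ≈ 0.95

Power calculation (two-sample t-test, normal approximation):
z_β = d · √(n/2) - z_{α/2}
z_β = 0.52 · √(97/2) - 1.960
z_β = 0.52 · 6.964 - 1.960
z_β = 1.661

Power = Φ(z_β) = Φ(1.661) ≈ 0.952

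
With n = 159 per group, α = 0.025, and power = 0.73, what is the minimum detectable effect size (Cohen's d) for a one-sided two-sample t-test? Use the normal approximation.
d ≈ 0.29

Minimum detectable effect (two-sample t-test, normal approximation):
d = (z_α + z_β) / √(n/2)
d = (1.960 + 0.613) / √(159/2)
d = 2.573 / 8.916
d ≈ 0.29

By Cohen's convention (0.2 small / 0.5 medium / 0.8 large): small effect.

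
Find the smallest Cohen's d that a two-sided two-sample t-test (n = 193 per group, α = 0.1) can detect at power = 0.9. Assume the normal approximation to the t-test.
d ≈ 0.30

Minimum detectable effect (two-sample t-test, normal approximation):
d = (z_{α/2} + z_β) / √(n/2)
d = (1.645 + 1.282) / √(193/2)
d = 2.926 / 9.823
d ≈ 0.30

By Cohen's convention (0.2 small / 0.5 medium / 0.8 large): small effect.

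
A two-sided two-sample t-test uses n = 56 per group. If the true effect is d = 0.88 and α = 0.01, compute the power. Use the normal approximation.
Power ≈ 0.98

Power calculation (two-sample t-test, normal approximation):
z_β = d · √(n/2) - z_{α/2}
z_β = 0.88 · √(56/2) - 2.576
z_β = 0.88 · 5.292 - 2.576
z_β = 2.081

Power = Φ(z_β) = Φ(2.081) ≈ 0.981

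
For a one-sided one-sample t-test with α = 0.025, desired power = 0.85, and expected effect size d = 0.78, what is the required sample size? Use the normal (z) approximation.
n = 15

Sample size formula (one-sample t-test, normal approximation):
n = ((z_α + z_β) / d)²

z_α = 1.960 (for α = 0.025, one-sided)
z_β = 1.036 (for power = 0.85)
d = 0.78

n = ((1.960 + 1.036) / 0.78)²
n = (3.841)²
n ≈ 14.75
Round up to the next whole number: n = 15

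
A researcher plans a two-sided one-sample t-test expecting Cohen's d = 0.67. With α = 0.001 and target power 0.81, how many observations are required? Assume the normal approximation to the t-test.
n = 39

Sample size formula (one-sample t-test, normal approximation):
n = ((z_{α/2} + z_β) / d)²

z_{α/2} = 3.291 (for α = 0.001, two-sided)
z_β = 0.878 (for power = 0.81)
d = 0.67

n = ((3.291 + 0.878) / 0.67)²
n = (6.222)²
n ≈ 38.71
Round up to the next whole number: n = 39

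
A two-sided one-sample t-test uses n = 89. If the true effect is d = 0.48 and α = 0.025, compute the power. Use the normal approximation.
Power ≈ 0.99

Power calculation (one-sample t-test, normal approximation):
z_β = d · √n - z_{α/2}
z_β = 0.48 · √89 - 2.241
z_β = 0.48 · 9.434 - 2.241
z_β = 2.287

Power = Φ(z_β) = Φ(2.287) ≈ 0.989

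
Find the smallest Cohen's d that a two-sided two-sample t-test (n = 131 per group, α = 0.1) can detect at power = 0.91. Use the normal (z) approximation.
d ≈ 0.37

Minimum detectable effect (two-sample t-test, normal approximation):
d = (z_{α/2} + z_β) / √(n/2)
d = (1.645 + 1.341) / √(131/2)
d = 2.986 / 8.093
d ≈ 0.37

By Cohen's convention (0.2 small / 0.5 medium / 0.8 large): small effect.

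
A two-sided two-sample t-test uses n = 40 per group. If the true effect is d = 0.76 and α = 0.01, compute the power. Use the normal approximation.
Power ≈ 0.79

Power calculation (two-sample t-test, normal approximation):
z_β = d · √(n/2) - z_{α/2}
z_β = 0.76 · √(40/2) - 2.576
z_β = 0.76 · 4.472 - 2.576
z_β = 0.823

Power = Φ(z_β) = Φ(0.823) ≈ 0.795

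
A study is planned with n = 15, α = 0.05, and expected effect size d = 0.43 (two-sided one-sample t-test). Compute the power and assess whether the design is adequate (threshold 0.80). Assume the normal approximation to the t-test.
Power ≈ 0.38; the study is underpowered (power < 0.80)

Power calculation (one-sample t-test, normal approximation):
z_β = d · √n - z_{α/2}
z_β = 0.43 · √15 - 1.960
z_β = 0.43 · 3.873 - 1.960
z_β = -0.295

Power = Φ(z_β) = Φ(-0.295) ≈ 0.384

Effect size d = 0.43 is small by Cohen's convention (0.2/0.5/0.8).

Threshold: power ≥ 0.80 is conventionally adequate.
Power ≈ 0.38 → the study is underpowered (power < 0.80).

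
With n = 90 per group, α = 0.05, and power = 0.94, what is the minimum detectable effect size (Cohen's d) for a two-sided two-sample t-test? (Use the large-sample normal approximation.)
d ≈ 0.52

Minimum detectable effect (two-sample t-test, normal approximation):
d = (z_{α/2} + z_β) / √(n/2)
d = (1.960 + 1.555) / √(90/2)
d = 3.515 / 6.708
d ≈ 0.52

By Cohen's convention (0.2 small / 0.5 medium / 0.8 large): medium effect.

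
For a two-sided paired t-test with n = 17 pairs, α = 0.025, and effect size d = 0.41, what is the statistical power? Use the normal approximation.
Power ≈ 0.29

Power calculation (paired t-test, normal approximation):
z_β = d · √n - z_{α/2}
z_β = 0.41 · √17 - 2.241
z_β = 0.41 · 4.123 - 2.241
z_β = -0.551

Power = Φ(z_β) = Φ(-0.551) ≈ 0.291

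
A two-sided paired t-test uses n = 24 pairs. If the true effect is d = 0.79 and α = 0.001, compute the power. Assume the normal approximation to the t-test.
Power ≈ 0.72

Power calculation (paired t-test, normal approximation):
z_β = d · √n - z_{α/2}
z_β = 0.79 · √24 - 3.291
z_β = 0.79 · 4.899 - 3.291
z_β = 0.580

Power = Φ(z_β) = Φ(0.580) ≈ 0.719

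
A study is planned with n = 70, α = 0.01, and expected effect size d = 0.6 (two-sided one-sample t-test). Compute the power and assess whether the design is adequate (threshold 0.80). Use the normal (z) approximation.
Power ≈ 0.99; the study is adequately powered (power ≥ 0.80)

Power calculation (one-sample t-test, normal approximation):
z_β = d · √n - z_{α/2}
z_β = 0.6 · √70 - 2.576
z_β = 0.6 · 8.367 - 2.576
z_β = 2.444

Power = Φ(z_β) = Φ(2.444) ≈ 0.993

Effect size d = 0.6 is medium by Cohen's convention (0.2/0.5/0.8).

Threshold: power ≥ 0.80 is conventionally adequate.
Power ≈ 0.99 → the study is adequately powered (power ≥ 0.80).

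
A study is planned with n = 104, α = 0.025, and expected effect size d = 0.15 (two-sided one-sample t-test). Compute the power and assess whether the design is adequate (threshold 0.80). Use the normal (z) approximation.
Power ≈ 0.24; the study is underpowered (power < 0.80)

Power calculation (one-sample t-test, normal approximation):
z_β = d · √n - z_{α/2}
z_β = 0.15 · √104 - 2.241
z_β = 0.15 · 10.198 - 2.241
z_β = -0.712

Power = Φ(z_β) = Φ(-0.712) ≈ 0.238

Effect size d = 0.15 is very small by Cohen's convention (0.2/0.5/0.8).

Threshold: power ≥ 0.80 is conventionally adequate.
Power ≈ 0.24 → the study is underpowered (power < 0.80).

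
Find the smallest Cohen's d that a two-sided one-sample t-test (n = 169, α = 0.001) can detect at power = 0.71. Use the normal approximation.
d ≈ 0.30

Minimum detectable effect (one-sample t-test, normal approximation):
d = (z_{α/2} + z_β) / √n
d = (3.291 + 0.553) / √169
d = 3.844 / 13.000
d ≈ 0.30

By Cohen's convention (0.2 small / 0.5 medium / 0.8 large): small effect.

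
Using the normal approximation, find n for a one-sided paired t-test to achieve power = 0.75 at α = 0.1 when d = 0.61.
n = 11 pairs

Sample size formula (paired t-test, normal approximation):
n = ((z_α + z_β) / d)²

z_α = 1.282 (for α = 0.1, one-sided)
z_β = 0.674 (for power = 0.75)
d = 0.61

n = ((1.282 + 0.674) / 0.61)²
n = (3.207)²
n ≈ 10.28
Round up to the next whole number: n = 11 pairs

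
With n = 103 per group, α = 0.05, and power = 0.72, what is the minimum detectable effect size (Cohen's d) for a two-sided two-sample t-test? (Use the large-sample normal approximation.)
d ≈ 0.35

Minimum detectable effect (two-sample t-test, normal approximation):
d = (z_{α/2} + z_β) / √(n/2)
d = (1.960 + 0.583) / √(103/2)
d = 2.543 / 7.176
d ≈ 0.35

By Cohen's convention (0.2 small / 0.5 medium / 0.8 large): small effect.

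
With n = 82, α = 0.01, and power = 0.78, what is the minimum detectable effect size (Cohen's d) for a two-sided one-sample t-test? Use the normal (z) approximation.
d ≈ 0.37

Minimum detectable effect (one-sample t-test, normal approximation):
d = (z_{α/2} + z_β) / √n
d = (2.576 + 0.772) / √82
d = 3.348 / 9.055
d ≈ 0.37

By Cohen's convention (0.2 small / 0.5 medium / 0.8 large): small effect.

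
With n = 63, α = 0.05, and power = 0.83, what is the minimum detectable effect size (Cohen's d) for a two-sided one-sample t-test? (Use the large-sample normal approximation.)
d ≈ 0.37

Minimum detectable effect (one-sample t-test, normal approximation):
d = (z_{α/2} + z_β) / √n
d = (1.960 + 0.954) / √63
d = 2.914 / 7.937
d ≈ 0.37

By Cohen's convention (0.2 small / 0.5 medium / 0.8 large): small effect.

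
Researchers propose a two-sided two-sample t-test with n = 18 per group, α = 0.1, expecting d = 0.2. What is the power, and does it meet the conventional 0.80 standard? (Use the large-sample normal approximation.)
Power ≈ 0.15; the study is underpowered (power < 0.80)

Power calculation (two-sample t-test, normal approximation):
z_β = d · √(n/2) - z_{α/2}
z_β = 0.2 · √(18/2) - 1.645
z_β = 0.2 · 3.000 - 1.645
z_β = -1.045

Power = Φ(z_β) = Φ(-1.045) ≈ 0.148

Effect size d = 0.2 is small by Cohen's convention (0.2/0.5/0.8).

Threshold: power ≥ 0.80 is conventionally adequate.
Power ≈ 0.15 → the study is underpowered (power < 0.80).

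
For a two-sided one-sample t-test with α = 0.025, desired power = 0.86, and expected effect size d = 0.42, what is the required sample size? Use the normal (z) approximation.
n = 63

Sample size formula (one-sample t-test, normal approximation):
n = ((z_{α/2} + z_β) / d)²

z_{α/2} = 2.241 (for α = 0.025, two-sided)
z_β = 1.080 (for power = 0.86)
d = 0.42

n = ((2.241 + 1.080) / 0.42)²
n = (7.907)²
n ≈ 62.52
Round up to the next whole number: n = 63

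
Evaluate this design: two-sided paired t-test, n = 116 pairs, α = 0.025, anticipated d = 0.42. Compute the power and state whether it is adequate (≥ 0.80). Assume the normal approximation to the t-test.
Power ≈ 0.99; the study is adequately powered (power ≥ 0.80)

Power calculation (paired t-test, normal approximation):
z_β = d · √n - z_{α/2}
z_β = 0.42 · √116 - 2.241
z_β = 0.42 · 10.770 - 2.241
z_β = 2.282

Power = Φ(z_β) = Φ(2.282) ≈ 0.989

Effect size d = 0.42 is small by Cohen's convention (0.2/0.5/0.8).

Threshold: power ≥ 0.80 is conventionally adequate.
Power ≈ 0.99 → the study is adequately powered (power ≥ 0.80).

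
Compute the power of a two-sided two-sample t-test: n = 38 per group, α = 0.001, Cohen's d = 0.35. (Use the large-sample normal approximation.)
Power ≈ 0.04

Power calculation (two-sample t-test, normal approximation):
z_β = d · √(n/2) - z_{α/2}
z_β = 0.35 · √(38/2) - 3.291
z_β = 0.35 · 4.359 - 3.291
z_β = -1.765

Power = Φ(z_β) = Φ(-1.765) ≈ 0.039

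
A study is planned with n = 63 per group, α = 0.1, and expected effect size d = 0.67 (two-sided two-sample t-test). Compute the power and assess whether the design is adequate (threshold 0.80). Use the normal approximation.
Power ≈ 0.98; the study is adequately powered (power ≥ 0.80)

Power calculation (two-sample t-test, normal approximation):
z_β = d · √(n/2) - z_{α/2}
z_β = 0.67 · √(63/2) - 1.645
z_β = 0.67 · 5.612 - 1.645
z_β = 2.116

Power = Φ(z_β) = Φ(2.116) ≈ 0.983

Effect size d = 0.67 is medium by Cohen's convention (0.2/0.5/0.8).

Threshold: power ≥ 0.80 is conventionally adequate.
Power ≈ 0.98 → the study is adequately powered (power ≥ 0.80).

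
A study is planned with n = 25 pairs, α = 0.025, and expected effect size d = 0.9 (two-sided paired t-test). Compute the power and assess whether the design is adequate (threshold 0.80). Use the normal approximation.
Power ≈ 0.99; the study is adequately powered (power ≥ 0.80)

Power calculation (paired t-test, normal approximation):
z_β = d · √n - z_{α/2}
z_β = 0.9 · √25 - 2.241
z_β = 0.9 · 5.000 - 2.241
z_β = 2.259

Power = Φ(z_β) = Φ(2.259) ≈ 0.988

Effect size d = 0.9 is large by Cohen's convention (0.2/0.5/0.8).

Threshold: power ≥ 0.80 is conventionally adequate.
Power ≈ 0.99 → the study is adequately powered (power ≥ 0.80).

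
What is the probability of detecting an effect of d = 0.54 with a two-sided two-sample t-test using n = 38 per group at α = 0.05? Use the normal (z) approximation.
Power ≈ 0.65

Power calculation (two-sample t-test, normal approximation):
z_β = d · √(n/2) - z_{α/2}
z_β = 0.54 · √(38/2) - 1.960
z_β = 0.54 · 4.359 - 1.960
z_β = 0.394

Power = Φ(z_β) = Φ(0.394) ≈ 0.653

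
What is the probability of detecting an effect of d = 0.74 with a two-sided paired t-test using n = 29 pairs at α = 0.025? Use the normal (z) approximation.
Power ≈ 0.96

Power calculation (paired t-test, normal approximation):
z_β = d · √n - z_{α/2}
z_β = 0.74 · √29 - 2.241
z_β = 0.74 · 5.385 - 2.241
z_β = 1.744

Power = Φ(z_β) = Φ(1.744) ≈ 0.959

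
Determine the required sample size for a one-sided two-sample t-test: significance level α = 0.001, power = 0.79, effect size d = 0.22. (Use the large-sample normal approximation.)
n = 628 per group

Sample size formula (two-sample t-test, normal approximation):
n = 2 · ((z_α + z_β) / d)²

z_α = 3.090 (for α = 0.001, one-sided)
z_β = 0.806 (for power = 0.79)
d = 0.22

n = 2 · ((3.090 + 0.806) / 0.22)²
n = 2 · (17.709)²
n ≈ 627.22
Round up to the next whole number: n = 628 per group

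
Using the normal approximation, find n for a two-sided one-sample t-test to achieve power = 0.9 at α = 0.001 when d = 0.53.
n = 75

Sample size formula (one-sample t-test, normal approximation):
n = ((z_{α/2} + z_β) / d)²

z_{α/2} = 3.291 (for α = 0.001, two-sided)
z_β = 1.282 (for power = 0.9)
d = 0.53

n = ((3.291 + 1.282) / 0.53)²
n = (8.628)²
n ≈ 74.44
Round up to the next whole number: n = 75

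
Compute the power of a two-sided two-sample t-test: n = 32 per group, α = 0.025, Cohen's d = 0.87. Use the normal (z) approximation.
Power ≈ 0.89

Power calculation (two-sample t-test, normal approximation):
z_β = d · √(n/2) - z_{α/2}
z_β = 0.87 · √(32/2) - 2.241
z_β = 0.87 · 4.000 - 2.241
z_β = 1.239

Power = Φ(z_β) = Φ(1.239) ≈ 0.892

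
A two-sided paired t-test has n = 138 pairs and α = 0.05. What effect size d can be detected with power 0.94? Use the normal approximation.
d ≈ 0.30

Minimum detectable effect (paired t-test, normal approximation):
d = (z_{α/2} + z_β) / √n
d = (1.960 + 1.555) / √138
d = 3.515 / 11.747
d ≈ 0.30

By Cohen's convention (0.2 small / 0.5 medium / 0.8 large): small effect.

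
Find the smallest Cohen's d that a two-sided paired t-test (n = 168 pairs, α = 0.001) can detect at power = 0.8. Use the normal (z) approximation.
d ≈ 0.32

Minimum detectable effect (paired t-test, normal approximation):
d = (z_{α/2} + z_β) / √n
d = (3.291 + 0.842) / √168
d = 4.132 / 12.961
d ≈ 0.32

By Cohen's convention (0.2 small / 0.5 medium / 0.8 large): small effect.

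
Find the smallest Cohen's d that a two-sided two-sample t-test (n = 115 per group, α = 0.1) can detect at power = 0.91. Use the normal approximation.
d ≈ 0.39

Minimum detectable effect (two-sample t-test, normal approximation):
d = (z_{α/2} + z_β) / √(n/2)
d = (1.645 + 1.341) / √(115/2)
d = 2.986 / 7.583
d ≈ 0.39

By Cohen's convention (0.2 small / 0.5 medium / 0.8 large): small effect.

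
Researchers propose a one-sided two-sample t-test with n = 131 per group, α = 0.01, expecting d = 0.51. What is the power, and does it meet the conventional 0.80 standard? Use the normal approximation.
Power ≈ 0.96; the study is adequately powered (power ≥ 0.80)

Power calculation (two-sample t-test, normal approximation):
z_β = d · √(n/2) - z_α
z_β = 0.51 · √(131/2) - 2.326
z_β = 0.51 · 8.093 - 2.326
z_β = 1.801

Power = Φ(z_β) = Φ(1.801) ≈ 0.964

Effect size d = 0.51 is medium by Cohen's convention (0.2/0.5/0.8).

Threshold: power ≥ 0.80 is conventionally adequate.
Power ≈ 0.96 → the study is adequately powered (power ≥ 0.80).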